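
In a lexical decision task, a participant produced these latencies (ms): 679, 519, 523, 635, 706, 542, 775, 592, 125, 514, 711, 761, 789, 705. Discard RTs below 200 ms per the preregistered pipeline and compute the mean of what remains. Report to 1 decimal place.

Excluded: 125
Retained (n=13): Σ = 8451
Mean = 8451/13 = 650.0769

650.1 ms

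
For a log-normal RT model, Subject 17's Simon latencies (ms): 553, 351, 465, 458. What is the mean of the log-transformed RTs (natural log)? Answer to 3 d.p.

ln(RT): 6.3154, 5.8608, 6.1420, 6.1269
Σ ln(RT) = 24.4451
Mean = 24.4451/4 = 6.11126

6.111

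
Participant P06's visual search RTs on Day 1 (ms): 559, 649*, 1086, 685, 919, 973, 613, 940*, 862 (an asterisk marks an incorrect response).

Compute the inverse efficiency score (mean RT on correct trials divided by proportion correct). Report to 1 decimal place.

1046.4 ms

Correct trials (n=7): 559, 1086, 685, 919, 973, 613, 862
Mean correct RT = 5697/7 = 813.8571 ms
Proportion correct = 7/9
IES = 813.8571 / (7/9) = 1046.388 ms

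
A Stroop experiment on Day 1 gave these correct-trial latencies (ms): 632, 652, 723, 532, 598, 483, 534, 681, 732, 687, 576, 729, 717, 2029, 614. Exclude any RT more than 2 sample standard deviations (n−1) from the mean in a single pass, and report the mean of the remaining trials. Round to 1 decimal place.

635.0 ms

n = 15, ΣRT = 10919, M = 727.933
Σ(x−M)² = 1900722.93; s = √(1900722.93/14) = 368.464
Cutoffs: 727.933 ± 2·368.464 → [-9.0, 1464.9]
Outside: 2029 → excluded.
Retained (n=14): Σ = 8890, mean = 8890/14 = 635.000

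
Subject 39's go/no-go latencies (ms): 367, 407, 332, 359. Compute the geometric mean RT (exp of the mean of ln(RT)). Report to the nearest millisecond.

365 ms

ln(RT): 5.9054, 6.0088, 5.8051, 5.8833
Mean ln(RT) = 23.6026/4 = 5.90066
Geometric mean = exp(5.90066) = 365.28 ms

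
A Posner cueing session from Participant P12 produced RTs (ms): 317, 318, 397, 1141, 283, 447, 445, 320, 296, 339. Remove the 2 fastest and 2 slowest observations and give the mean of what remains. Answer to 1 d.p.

Sorted: 283, 296, 317, 318, 320, 339, 397, 445, 447, 1141
Drop lowest 2 (283, 296) and highest 2 (447, 1141)
Remaining (n=6): Σ = 2136, mean = 2136/6 = 356.000

356.0 ms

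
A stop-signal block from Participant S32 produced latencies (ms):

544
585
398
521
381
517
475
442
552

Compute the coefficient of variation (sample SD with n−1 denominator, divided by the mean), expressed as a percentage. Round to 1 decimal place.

14.5%

n = 9, Σ = 4415, M = 490.5556
Σ(x−M)² = 40346.222; s = √(40346.222/8) = 71.0160
CV = 71.0160 / 490.5556 = 0.14477 = 14.477%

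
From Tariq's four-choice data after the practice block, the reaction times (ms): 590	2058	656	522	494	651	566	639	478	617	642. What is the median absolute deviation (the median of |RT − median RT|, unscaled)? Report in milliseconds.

Sorted: 478, 494, 522, 566, 590, 617, 639, 642, 651, 656, 2058 → median = 617
|x − 617|: 27, 1441, 39, 95, 123, 34, 51, 22, 139, 0, 25
Sorted deviations: 0, 22, 25, 27, 34, 39, 51, 95, 123, 139, 1441 → MAD = 39

39 ms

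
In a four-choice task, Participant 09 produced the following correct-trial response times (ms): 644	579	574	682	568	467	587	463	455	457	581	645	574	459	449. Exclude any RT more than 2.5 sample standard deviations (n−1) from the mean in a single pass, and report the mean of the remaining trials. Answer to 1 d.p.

n = 15, ΣRT = 8184, M = 545.600
Σ(x−M)² = 90255.60; s = √(90255.60/14) = 80.292
Cutoffs: 545.600 ± 2.5·80.292 → [344.9, 746.3]
No RTs fall outside the cutoffs; all 15 retained. Mean = 8184/15 = 545.600

545.6 ms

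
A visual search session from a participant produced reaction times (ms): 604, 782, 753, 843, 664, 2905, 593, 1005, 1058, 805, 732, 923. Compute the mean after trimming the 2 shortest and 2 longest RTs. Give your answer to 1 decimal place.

813.4 ms

Sorted: 593, 604, 664, 732, 753, 782, 805, 843, 923, 1005, 1058, 2905
Drop lowest 2 (593, 604) and highest 2 (1058, 2905)
Remaining (n=8): Σ = 6507, mean = 6507/8 = 813.375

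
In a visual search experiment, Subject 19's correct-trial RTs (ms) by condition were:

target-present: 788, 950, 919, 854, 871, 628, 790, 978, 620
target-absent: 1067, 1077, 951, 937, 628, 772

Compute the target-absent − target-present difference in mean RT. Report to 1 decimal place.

M(target-present) = 7398/9 = 822.000
M(target-absent) = 5432/6 = 905.333
Difference = 905.333 − 822.000 = 83.333 ms

83.3 ms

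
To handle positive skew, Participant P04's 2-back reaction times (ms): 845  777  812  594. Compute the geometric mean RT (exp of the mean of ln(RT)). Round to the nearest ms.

750 ms

ln(RT): 6.7393, 6.6554, 6.6995, 6.3869
Mean ln(RT) = 26.4812/4 = 6.62029
Geometric mean = exp(6.62029) = 750.16 ms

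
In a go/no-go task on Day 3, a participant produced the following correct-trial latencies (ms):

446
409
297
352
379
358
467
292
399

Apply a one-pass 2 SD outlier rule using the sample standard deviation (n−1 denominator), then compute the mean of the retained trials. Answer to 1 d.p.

377.7 ms

n = 9, ΣRT = 3399, M = 377.667
Σ(x−M)² = 28980.00; s = √(28980.00/8) = 60.187
Cutoffs: 377.667 ± 2·60.187 → [257.3, 498.0]
No RTs fall outside the cutoffs; all 9 retained. Mean = 3399/9 = 377.667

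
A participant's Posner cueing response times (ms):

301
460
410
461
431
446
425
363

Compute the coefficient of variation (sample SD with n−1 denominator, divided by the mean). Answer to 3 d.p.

n = 8, Σ = 3297, M = 412.1250
Σ(x−M)² = 21116.875; s = √(21116.875/7) = 54.9245
CV = 54.9245 / 412.1250 = 0.13327

0.133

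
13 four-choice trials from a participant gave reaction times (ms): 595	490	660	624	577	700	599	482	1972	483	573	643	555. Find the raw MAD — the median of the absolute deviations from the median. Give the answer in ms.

Sorted: 482, 483, 490, 555, 573, 577, 595, 599, 624, 643, 660, 700, 1972 → median = 595
|x − 595|: 0, 105, 65, 29, 18, 105, 4, 113, 1377, 112, 22, 48, 40
Sorted deviations: 0, 4, 18, 22, 29, 40, 48, 65, 105, 105, 112, 113, 1377 → MAD = 48

48 ms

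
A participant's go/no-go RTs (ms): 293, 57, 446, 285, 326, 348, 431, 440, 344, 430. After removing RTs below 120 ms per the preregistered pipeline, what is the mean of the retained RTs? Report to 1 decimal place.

371.4 ms

Excluded: 57
Retained (n=9): Σ = 3343
Mean = 3343/9 = 371.4444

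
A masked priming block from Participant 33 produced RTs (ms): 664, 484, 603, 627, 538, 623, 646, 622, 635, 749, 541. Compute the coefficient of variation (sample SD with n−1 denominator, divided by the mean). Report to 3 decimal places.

0.116

n = 11, Σ = 6732, M = 612.0000
Σ(x−M)² = 50586.000; s = √(50586.000/10) = 71.1238
CV = 71.1238 / 612.0000 = 0.11622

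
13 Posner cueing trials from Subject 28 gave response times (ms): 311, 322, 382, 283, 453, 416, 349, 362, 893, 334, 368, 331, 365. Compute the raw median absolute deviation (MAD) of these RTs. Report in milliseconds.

Sorted: 283, 311, 322, 331, 334, 349, 362, 365, 368, 382, 416, 453, 893 → median = 362
|x − 362|: 51, 40, 20, 79, 91, 54, 13, 0, 531, 28, 6, 31, 3
Sorted deviations: 0, 3, 6, 13, 20, 28, 31, 40, 51, 54, 79, 91, 531 → MAD = 31

31 ms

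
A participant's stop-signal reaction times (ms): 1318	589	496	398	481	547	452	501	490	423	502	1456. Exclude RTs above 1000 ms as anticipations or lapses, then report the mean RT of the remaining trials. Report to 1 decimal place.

Excluded: 1318, 1456
Retained (n=10): Σ = 4879
Mean = 4879/10 = 487.9000

487.9 ms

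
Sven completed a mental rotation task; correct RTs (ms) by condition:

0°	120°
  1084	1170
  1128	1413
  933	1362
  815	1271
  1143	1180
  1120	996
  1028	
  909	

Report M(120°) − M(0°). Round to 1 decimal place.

212.0 ms

M(0°) = 8160/8 = 1020.000
M(120°) = 7392/6 = 1232.000
Difference = 1232.000 − 1020.000 = 212.000 ms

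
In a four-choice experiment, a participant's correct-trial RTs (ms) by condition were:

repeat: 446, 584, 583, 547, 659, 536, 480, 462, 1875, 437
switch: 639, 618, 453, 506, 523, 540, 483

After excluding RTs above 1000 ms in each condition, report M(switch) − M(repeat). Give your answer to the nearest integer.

11 ms

repeat: exclude 1875
M(repeat) = 4734/9 = 526.000
M(switch) = 3762/7 = 537.429
Difference = 537.429 − 526.000 = 11.429 ms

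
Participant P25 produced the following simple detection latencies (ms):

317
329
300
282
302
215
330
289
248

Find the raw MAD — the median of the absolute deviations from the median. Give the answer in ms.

18 ms

Sorted: 215, 248, 282, 289, 300, 302, 317, 329, 330 → median = 300
|x − 300|: 17, 29, 0, 18, 2, 85, 30, 11, 52
Sorted deviations: 0, 2, 11, 17, 18, 29, 30, 52, 85 → MAD = 18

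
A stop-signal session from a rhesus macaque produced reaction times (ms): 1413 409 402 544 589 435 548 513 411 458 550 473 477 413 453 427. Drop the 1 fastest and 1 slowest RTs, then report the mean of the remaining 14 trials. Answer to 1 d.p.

478.6 ms

Sorted: 402, 409, 411, 413, 427, 435, 453, 458, 473, 477, 513, 544, 548, 550, 589, 1413
Drop lowest 1 (402) and highest 1 (1413)
Remaining (n=14): Σ = 6700, mean = 6700/14 = 478.571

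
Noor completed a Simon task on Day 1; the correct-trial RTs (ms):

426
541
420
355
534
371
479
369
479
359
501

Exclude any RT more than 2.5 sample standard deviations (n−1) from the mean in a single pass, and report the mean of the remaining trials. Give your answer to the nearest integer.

439 ms

n = 11, ΣRT = 4834, M = 439.455
Σ(x−M)² = 49980.73; s = √(49980.73/10) = 70.697
Cutoffs: 439.455 ± 2.5·70.697 → [262.7, 616.2]
No RTs fall outside the cutoffs; all 11 retained. Mean = 4834/11 = 439.455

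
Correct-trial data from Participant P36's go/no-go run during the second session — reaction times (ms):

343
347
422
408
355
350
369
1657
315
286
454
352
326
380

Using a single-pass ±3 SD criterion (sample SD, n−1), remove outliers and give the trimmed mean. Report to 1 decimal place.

n = 14, ΣRT = 6364, M = 454.571
Σ(x−M)² = 1581765.43; s = √(1581765.43/13) = 348.818
Cutoffs: 454.571 ± 3·348.818 → [-591.9, 1501.0]
Outside: 1657 → excluded.
Retained (n=13): Σ = 4707, mean = 4707/13 = 362.077

362.1 ms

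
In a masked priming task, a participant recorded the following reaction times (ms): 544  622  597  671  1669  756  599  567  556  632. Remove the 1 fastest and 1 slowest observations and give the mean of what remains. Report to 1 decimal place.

Sorted: 544, 556, 567, 597, 599, 622, 632, 671, 756, 1669
Drop lowest 1 (544) and highest 1 (1669)
Remaining (n=8): Σ = 5000, mean = 5000/8 = 625.000

625.0 ms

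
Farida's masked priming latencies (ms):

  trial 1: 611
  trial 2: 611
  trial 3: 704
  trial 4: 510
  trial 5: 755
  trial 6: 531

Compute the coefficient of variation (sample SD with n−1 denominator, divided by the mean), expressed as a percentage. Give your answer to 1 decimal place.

15.4%

n = 6, Σ = 3722, M = 620.3333
Σ(x−M)² = 45463.333; s = √(45463.333/5) = 95.3555
CV = 95.3555 / 620.3333 = 0.15372 = 15.372%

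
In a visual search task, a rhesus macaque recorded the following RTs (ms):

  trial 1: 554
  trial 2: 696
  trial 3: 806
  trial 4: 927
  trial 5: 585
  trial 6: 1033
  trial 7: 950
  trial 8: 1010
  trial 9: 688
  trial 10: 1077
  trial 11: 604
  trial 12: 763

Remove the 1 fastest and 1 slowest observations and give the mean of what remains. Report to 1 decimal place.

Sorted: 554, 585, 604, 688, 696, 763, 806, 927, 950, 1010, 1033, 1077
Drop lowest 1 (554) and highest 1 (1077)
Remaining (n=10): Σ = 8062, mean = 8062/10 = 806.200

806.2 ms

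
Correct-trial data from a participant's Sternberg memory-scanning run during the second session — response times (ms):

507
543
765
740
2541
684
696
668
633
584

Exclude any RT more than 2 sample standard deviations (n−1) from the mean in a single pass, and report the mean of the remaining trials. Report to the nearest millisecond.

n = 10, ΣRT = 8361, M = 836.100
Σ(x−M)² = 3291012.90; s = √(3291012.90/9) = 604.705
Cutoffs: 836.100 ± 2·604.705 → [-373.3, 2045.5]
Outside: 2541 → excluded.
Retained (n=9): Σ = 5820, mean = 5820/9 = 646.667

647 ms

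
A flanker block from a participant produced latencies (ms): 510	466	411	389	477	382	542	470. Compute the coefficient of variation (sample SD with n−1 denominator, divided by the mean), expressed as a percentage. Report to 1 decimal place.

12.6%

n = 8, Σ = 3647, M = 455.8750
Σ(x−M)² = 23038.875; s = √(23038.875/7) = 57.3696
CV = 57.3696 / 455.8750 = 0.12584 = 12.584%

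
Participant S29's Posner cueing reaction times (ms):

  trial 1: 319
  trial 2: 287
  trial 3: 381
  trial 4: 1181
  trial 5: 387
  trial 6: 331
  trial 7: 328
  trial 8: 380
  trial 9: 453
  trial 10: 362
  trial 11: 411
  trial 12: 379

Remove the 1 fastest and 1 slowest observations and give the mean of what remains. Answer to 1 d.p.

Sorted: 287, 319, 328, 331, 362, 379, 380, 381, 387, 411, 453, 1181
Drop lowest 1 (287) and highest 1 (1181)
Remaining (n=10): Σ = 3731, mean = 3731/10 = 373.100

373.1 ms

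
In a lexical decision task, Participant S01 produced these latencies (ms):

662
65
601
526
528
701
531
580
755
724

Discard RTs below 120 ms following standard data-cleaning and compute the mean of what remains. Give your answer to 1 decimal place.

623.1 ms

Excluded: 65
Retained (n=9): Σ = 5608
Mean = 5608/9 = 623.1111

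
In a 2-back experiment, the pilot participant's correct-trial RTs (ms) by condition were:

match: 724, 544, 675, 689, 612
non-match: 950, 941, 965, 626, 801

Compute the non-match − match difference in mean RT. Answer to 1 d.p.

M(match) = 3244/5 = 648.800
M(non-match) = 4283/5 = 856.600
Difference = 856.600 − 648.800 = 207.800 ms

207.8 ms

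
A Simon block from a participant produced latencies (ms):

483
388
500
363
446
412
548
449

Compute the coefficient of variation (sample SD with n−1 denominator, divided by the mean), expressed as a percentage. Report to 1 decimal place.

n = 8, Σ = 3589, M = 448.6250
Σ(x−M)² = 26051.875; s = √(26051.875/7) = 61.0057
CV = 61.0057 / 448.6250 = 0.13598 = 13.598%

13.6%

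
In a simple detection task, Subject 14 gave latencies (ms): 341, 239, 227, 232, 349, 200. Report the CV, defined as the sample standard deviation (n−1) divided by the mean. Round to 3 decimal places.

0.241

n = 6, Σ = 1588, M = 264.6667
Σ(x−M)² = 20265.333; s = √(20265.333/5) = 63.6637
CV = 63.6637 / 264.6667 = 0.24054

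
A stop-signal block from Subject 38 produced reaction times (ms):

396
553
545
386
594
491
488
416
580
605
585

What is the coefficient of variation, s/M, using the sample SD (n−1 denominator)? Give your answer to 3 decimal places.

0.160

n = 11, Σ = 5639, M = 512.6364
Σ(x−M)² = 67656.545; s = √(67656.545/10) = 82.2536
CV = 82.2536 / 512.6364 = 0.16045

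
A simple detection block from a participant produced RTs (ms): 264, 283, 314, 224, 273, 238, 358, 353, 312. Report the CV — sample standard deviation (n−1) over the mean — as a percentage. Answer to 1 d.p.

n = 9, Σ = 2619, M = 291.0000
Σ(x−M)² = 17718.000; s = √(17718.000/8) = 47.0611
CV = 47.0611 / 291.0000 = 0.16172 = 16.172%

16.2%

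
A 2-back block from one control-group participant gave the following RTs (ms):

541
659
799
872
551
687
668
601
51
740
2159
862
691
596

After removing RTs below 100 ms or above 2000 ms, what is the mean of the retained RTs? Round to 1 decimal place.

688.9 ms

Excluded: 51, 2159
Retained (n=12): Σ = 8267
Mean = 8267/12 = 688.9167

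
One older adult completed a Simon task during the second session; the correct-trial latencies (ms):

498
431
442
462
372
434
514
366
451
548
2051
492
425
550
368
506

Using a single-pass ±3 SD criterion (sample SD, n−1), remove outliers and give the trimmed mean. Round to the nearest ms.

n = 16, ΣRT = 8910, M = 556.875
Σ(x−M)² = 2432663.75; s = √(2432663.75/15) = 402.713
Cutoffs: 556.875 ± 3·402.713 → [-651.3, 1765.0]
Outside: 2051 → excluded.
Retained (n=15): Σ = 6859, mean = 6859/15 = 457.267

457 ms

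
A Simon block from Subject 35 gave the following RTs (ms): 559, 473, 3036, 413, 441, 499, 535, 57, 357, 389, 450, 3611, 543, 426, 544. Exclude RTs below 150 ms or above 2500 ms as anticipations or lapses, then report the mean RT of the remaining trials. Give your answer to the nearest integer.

469 ms

Excluded: 57, 3036, 3611
Retained (n=12): Σ = 5629
Mean = 5629/12 = 469.0833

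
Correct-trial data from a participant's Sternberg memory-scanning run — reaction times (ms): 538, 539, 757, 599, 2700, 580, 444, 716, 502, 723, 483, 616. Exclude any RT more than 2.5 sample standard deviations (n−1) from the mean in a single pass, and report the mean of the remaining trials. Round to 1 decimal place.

590.6 ms

n = 12, ΣRT = 9197, M = 766.417
Σ(x−M)² = 4186750.92; s = √(4186750.92/11) = 616.939
Cutoffs: 766.417 ± 2.5·616.939 → [-775.9, 2308.8]
Outside: 2700 → excluded.
Retained (n=11): Σ = 6497, mean = 6497/11 = 590.636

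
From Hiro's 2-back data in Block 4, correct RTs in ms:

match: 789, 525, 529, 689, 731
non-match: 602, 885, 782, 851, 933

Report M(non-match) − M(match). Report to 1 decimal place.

158.0 ms

M(match) = 3263/5 = 652.600
M(non-match) = 4053/5 = 810.600
Difference = 810.600 − 652.600 = 158.000 ms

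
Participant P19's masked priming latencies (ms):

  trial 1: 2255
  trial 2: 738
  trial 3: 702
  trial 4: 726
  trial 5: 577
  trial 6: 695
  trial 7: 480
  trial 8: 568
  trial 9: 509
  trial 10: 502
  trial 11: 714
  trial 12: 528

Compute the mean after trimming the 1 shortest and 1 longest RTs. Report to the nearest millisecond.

Sorted: 480, 502, 509, 528, 568, 577, 695, 702, 714, 726, 738, 2255
Drop lowest 1 (480) and highest 1 (2255)
Remaining (n=10): Σ = 6259, mean = 6259/10 = 625.900

626 ms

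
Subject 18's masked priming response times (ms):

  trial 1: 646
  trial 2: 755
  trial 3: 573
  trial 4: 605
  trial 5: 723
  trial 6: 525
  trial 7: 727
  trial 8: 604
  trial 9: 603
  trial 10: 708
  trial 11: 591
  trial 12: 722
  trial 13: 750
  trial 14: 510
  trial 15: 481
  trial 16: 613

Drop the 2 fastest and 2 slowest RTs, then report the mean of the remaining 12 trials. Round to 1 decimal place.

Sorted: 481, 510, 525, 573, 591, 603, 604, 605, 613, 646, 708, 722, 723, 727, 750, 755
Drop lowest 2 (481, 510) and highest 2 (750, 755)
Remaining (n=12): Σ = 7640, mean = 7640/12 = 636.667

636.7 ms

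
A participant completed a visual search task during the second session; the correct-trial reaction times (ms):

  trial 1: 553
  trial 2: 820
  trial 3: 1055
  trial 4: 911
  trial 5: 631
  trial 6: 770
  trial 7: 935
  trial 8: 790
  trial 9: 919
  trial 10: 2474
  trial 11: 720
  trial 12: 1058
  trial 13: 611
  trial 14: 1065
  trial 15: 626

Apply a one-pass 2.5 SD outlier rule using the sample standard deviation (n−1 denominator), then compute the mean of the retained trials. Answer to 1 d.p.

818.9 ms

n = 15, ΣRT = 13938, M = 929.200
Σ(x−M)² = 2961774.40; s = √(2961774.40/14) = 459.951
Cutoffs: 929.200 ± 2.5·459.951 → [-220.7, 2079.1]
Outside: 2474 → excluded.
Retained (n=14): Σ = 11464, mean = 11464/14 = 818.857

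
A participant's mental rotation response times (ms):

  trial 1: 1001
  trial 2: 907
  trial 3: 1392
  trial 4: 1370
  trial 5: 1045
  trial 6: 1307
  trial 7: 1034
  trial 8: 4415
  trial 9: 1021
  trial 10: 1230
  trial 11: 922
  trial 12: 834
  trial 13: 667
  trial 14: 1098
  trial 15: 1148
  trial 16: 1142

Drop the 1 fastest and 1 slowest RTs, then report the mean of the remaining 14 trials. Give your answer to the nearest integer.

Sorted: 667, 834, 907, 922, 1001, 1021, 1034, 1045, 1098, 1142, 1148, 1230, 1307, 1370, 1392, 4415
Drop lowest 1 (667) and highest 1 (4415)
Remaining (n=14): Σ = 15451, mean = 15451/14 = 1103.643

1104 ms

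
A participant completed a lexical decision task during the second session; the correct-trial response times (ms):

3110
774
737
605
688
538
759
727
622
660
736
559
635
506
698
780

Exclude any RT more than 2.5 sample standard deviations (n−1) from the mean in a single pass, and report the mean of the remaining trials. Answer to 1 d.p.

n = 16, ΣRT = 13134, M = 820.875
Σ(x−M)² = 5697921.75; s = √(5697921.75/15) = 616.329
Cutoffs: 820.875 ± 2.5·616.329 → [-719.9, 2361.7]
Outside: 3110 → excluded.
Retained (n=15): Σ = 10024, mean = 10024/15 = 668.267

668.3 ms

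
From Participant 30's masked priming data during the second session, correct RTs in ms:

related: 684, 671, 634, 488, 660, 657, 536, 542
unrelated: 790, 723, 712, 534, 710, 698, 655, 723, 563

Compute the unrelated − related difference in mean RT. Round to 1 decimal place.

69.7 ms

M(related) = 4872/8 = 609.000
M(unrelated) = 6108/9 = 678.667
Difference = 678.667 − 609.000 = 69.667 ms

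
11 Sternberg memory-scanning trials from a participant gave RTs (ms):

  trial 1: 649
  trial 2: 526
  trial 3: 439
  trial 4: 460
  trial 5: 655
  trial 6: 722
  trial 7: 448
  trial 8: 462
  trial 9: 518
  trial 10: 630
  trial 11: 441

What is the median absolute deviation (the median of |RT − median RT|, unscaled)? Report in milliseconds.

77 ms

Sorted: 439, 441, 448, 460, 462, 518, 526, 630, 649, 655, 722 → median = 518
|x − 518|: 131, 8, 79, 58, 137, 204, 70, 56, 0, 112, 77
Sorted deviations: 0, 8, 56, 58, 70, 77, 79, 112, 131, 137, 204 → MAD = 77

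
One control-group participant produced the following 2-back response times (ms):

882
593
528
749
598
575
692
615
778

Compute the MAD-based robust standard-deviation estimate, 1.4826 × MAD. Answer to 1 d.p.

Sorted: 528, 575, 593, 598, 615, 692, 749, 778, 882 → median = 615
|x − 615| sorted: 0, 17, 22, 40, 77, 87, 134, 163, 267 → MAD = 77
Robust SD ≈ 1.4826 × 77 = 114.160

114.2 ms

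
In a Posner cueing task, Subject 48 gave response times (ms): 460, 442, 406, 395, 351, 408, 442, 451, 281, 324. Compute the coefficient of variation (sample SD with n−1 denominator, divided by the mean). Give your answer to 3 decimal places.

n = 10, Σ = 3960, M = 396.0000
Σ(x−M)² = 32032.000; s = √(32032.000/9) = 59.6583
CV = 59.6583 / 396.0000 = 0.15065

0.151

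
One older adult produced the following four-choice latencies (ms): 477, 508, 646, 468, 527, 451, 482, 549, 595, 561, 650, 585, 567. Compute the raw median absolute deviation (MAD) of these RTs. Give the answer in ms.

Sorted: 451, 468, 477, 482, 508, 527, 549, 561, 567, 585, 595, 646, 650 → median = 549
|x − 549|: 72, 41, 97, 81, 22, 98, 67, 0, 46, 12, 101, 36, 18
Sorted deviations: 0, 12, 18, 22, 36, 41, 46, 67, 72, 81, 97, 98, 101 → MAD = 46

46 ms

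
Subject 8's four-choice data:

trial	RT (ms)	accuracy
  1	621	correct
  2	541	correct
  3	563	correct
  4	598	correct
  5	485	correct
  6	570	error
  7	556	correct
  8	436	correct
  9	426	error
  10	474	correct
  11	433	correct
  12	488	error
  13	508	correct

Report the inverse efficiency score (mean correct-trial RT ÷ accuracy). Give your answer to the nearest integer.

Correct trials (n=10): 621, 541, 563, 598, 485, 556, 436, 474, 433, 508
Mean correct RT = 5215/10 = 521.5000 ms
Proportion correct = 10/13
IES = 521.5000 / (10/13) = 677.950 ms

678 ms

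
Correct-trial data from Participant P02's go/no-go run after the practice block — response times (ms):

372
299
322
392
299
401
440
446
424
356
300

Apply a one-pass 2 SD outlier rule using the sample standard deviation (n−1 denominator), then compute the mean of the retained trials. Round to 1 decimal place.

n = 11, ΣRT = 4051, M = 368.273
Σ(x−M)² = 32490.18; s = √(32490.18/10) = 57.000
Cutoffs: 368.273 ± 2·57.000 → [254.3, 482.3]
No RTs fall outside the cutoffs; all 11 retained. Mean = 4051/11 = 368.273

368.3 ms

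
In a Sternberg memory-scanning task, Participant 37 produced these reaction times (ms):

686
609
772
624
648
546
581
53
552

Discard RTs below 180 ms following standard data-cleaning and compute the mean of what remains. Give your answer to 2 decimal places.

627.25 ms

Excluded: 53
Retained (n=8): Σ = 5018
Mean = 5018/8 = 627.2500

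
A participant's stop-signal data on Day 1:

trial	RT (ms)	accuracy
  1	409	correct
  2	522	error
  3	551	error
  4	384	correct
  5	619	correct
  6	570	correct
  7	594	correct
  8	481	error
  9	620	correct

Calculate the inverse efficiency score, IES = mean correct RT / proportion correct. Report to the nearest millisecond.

Correct trials (n=6): 409, 384, 619, 570, 594, 620
Mean correct RT = 3196/6 = 532.6667 ms
Proportion correct = 6/9
IES = 532.6667 / (6/9) = 799.000 ms

799 ms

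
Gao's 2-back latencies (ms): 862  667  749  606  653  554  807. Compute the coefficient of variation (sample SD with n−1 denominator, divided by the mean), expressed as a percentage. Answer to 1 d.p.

n = 7, Σ = 4898, M = 699.7143
Σ(x−M)² = 73543.429; s = √(73543.429/6) = 110.7124
CV = 110.7124 / 699.7143 = 0.15823 = 15.823%

15.8%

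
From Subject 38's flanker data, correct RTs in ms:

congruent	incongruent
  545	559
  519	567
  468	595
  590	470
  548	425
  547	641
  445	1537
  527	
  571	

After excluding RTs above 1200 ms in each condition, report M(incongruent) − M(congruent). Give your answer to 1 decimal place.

incongruent: exclude 1537
M(congruent) = 4760/9 = 528.889
M(incongruent) = 3257/6 = 542.833
Difference = 542.833 − 528.889 = 13.944 ms

13.9 ms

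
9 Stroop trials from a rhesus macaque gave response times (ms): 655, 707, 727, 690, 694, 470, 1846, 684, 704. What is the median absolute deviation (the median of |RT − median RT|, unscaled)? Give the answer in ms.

Sorted: 470, 655, 684, 690, 694, 704, 707, 727, 1846 → median = 694
|x − 694|: 39, 13, 33, 4, 0, 224, 1152, 10, 10
Sorted deviations: 0, 4, 10, 10, 13, 33, 39, 224, 1152 → MAD = 13

13 ms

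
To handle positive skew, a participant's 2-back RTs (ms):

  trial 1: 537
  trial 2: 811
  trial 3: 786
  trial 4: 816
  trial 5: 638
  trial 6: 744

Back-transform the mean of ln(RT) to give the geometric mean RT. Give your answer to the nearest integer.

ln(RT): 6.2860, 6.6983, 6.6670, 6.7044, 6.4583, 6.6120
Mean ln(RT) = 39.4260/6 = 6.57100
Geometric mean = exp(6.57100) = 714.09 ms

714 ms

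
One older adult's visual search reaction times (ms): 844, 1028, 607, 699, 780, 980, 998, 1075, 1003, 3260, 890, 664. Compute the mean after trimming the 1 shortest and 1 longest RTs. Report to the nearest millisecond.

Sorted: 607, 664, 699, 780, 844, 890, 980, 998, 1003, 1028, 1075, 3260
Drop lowest 1 (607) and highest 1 (3260)
Remaining (n=10): Σ = 8961, mean = 8961/10 = 896.100

896 ms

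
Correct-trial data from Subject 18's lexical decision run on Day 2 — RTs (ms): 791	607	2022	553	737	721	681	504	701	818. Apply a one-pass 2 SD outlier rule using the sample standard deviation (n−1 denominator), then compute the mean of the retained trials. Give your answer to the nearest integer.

n = 10, ΣRT = 8135, M = 813.500
Σ(x−M)² = 1711912.50; s = √(1711912.50/9) = 436.134
Cutoffs: 813.500 ± 2·436.134 → [-58.8, 1685.8]
Outside: 2022 → excluded.
Retained (n=9): Σ = 6113, mean = 6113/9 = 679.222

679 ms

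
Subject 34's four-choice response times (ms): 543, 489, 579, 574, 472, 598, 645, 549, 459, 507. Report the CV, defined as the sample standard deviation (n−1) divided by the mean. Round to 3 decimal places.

0.110

n = 10, Σ = 5415, M = 541.5000
Σ(x−M)² = 32008.500; s = √(32008.500/9) = 59.6364
CV = 59.6364 / 541.5000 = 0.11013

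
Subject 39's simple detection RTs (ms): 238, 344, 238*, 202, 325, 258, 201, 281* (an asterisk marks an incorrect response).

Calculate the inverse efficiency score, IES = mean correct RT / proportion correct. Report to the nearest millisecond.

348 ms

Correct trials (n=6): 238, 344, 202, 325, 258, 201
Mean correct RT = 1568/6 = 261.3333 ms
Proportion correct = 6/8
IES = 261.3333 / (6/8) = 348.444 ms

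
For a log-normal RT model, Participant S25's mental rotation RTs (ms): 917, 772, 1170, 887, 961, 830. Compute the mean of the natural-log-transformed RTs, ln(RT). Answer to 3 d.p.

ln(RT): 6.8211, 6.6490, 7.0648, 6.7878, 6.8680, 6.7214
Σ ln(RT) = 40.9121
Mean = 40.9121/6 = 6.81868

6.819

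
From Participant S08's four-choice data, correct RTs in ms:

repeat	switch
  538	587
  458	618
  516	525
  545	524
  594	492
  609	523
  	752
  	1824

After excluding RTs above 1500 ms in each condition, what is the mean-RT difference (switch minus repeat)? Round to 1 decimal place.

switch: exclude 1824
M(repeat) = 3260/6 = 543.333
M(switch) = 4021/7 = 574.429
Difference = 574.429 − 543.333 = 31.095 ms

31.1 ms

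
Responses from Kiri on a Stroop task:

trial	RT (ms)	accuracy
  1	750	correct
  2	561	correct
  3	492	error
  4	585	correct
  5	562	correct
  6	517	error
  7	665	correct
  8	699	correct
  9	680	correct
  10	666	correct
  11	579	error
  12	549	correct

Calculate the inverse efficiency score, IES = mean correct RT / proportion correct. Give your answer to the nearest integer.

Correct trials (n=9): 750, 561, 585, 562, 665, 699, 680, 666, 549
Mean correct RT = 5717/9 = 635.2222 ms
Proportion correct = 9/12
IES = 635.2222 / (9/12) = 846.963 ms

847 ms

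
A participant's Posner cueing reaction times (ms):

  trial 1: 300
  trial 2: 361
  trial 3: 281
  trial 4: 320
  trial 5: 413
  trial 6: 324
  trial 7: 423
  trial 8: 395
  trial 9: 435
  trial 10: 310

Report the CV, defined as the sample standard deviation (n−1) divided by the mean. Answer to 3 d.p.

n = 10, Σ = 3562, M = 356.2000
Σ(x−M)² = 28721.600; s = √(28721.600/9) = 56.4915
CV = 56.4915 / 356.2000 = 0.15859

0.159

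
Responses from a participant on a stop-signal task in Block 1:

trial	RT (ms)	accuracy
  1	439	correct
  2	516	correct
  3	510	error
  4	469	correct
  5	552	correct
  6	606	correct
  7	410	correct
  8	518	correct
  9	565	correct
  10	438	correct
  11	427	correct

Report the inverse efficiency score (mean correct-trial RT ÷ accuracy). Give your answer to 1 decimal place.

543.4 ms

Correct trials (n=10): 439, 516, 469, 552, 606, 410, 518, 565, 438, 427
Mean correct RT = 4940/10 = 494.0000 ms
Proportion correct = 10/11
IES = 494.0000 / (10/11) = 543.400 ms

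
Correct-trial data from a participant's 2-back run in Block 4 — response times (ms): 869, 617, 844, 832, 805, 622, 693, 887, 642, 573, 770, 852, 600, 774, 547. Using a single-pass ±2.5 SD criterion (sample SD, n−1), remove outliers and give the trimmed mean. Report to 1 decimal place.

728.5 ms

n = 15, ΣRT = 10927, M = 728.467
Σ(x−M)² = 199963.73; s = √(199963.73/14) = 119.512
Cutoffs: 728.467 ± 2.5·119.512 → [429.7, 1027.2]
No RTs fall outside the cutoffs; all 15 retained. Mean = 10927/15 = 728.467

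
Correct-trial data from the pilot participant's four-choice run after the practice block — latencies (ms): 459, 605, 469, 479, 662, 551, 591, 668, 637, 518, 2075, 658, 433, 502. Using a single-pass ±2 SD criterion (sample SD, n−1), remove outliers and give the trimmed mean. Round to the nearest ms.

n = 14, ΣRT = 9307, M = 664.786
Σ(x−M)² = 2228472.36; s = √(2228472.36/13) = 414.030
Cutoffs: 664.786 ± 2·414.030 → [-163.3, 1492.8]
Outside: 2075 → excluded.
Retained (n=13): Σ = 7232, mean = 7232/13 = 556.308

556 ms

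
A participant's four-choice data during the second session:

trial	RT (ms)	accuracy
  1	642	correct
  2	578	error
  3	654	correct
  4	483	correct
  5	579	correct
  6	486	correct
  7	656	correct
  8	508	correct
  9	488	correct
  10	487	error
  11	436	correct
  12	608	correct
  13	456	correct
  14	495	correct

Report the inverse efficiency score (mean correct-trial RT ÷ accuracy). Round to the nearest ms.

631 ms

Correct trials (n=12): 642, 654, 483, 579, 486, 656, 508, 488, 436, 608, 456, 495
Mean correct RT = 6491/12 = 540.9167 ms
Proportion correct = 12/14
IES = 540.9167 / (12/14) = 631.069 ms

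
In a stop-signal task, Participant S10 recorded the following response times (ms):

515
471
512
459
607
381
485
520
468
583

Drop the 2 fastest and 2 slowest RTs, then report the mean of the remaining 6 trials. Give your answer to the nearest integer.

Sorted: 381, 459, 468, 471, 485, 512, 515, 520, 583, 607
Drop lowest 2 (381, 459) and highest 2 (583, 607)
Remaining (n=6): Σ = 2971, mean = 2971/6 = 495.167

495 ms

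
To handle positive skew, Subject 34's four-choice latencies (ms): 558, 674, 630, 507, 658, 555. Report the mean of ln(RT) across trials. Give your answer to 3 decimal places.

ln(RT): 6.3244, 6.5132, 6.4457, 6.2285, 6.4892, 6.3190
Σ ln(RT) = 38.3200
Mean = 38.3200/6 = 6.38667

6.387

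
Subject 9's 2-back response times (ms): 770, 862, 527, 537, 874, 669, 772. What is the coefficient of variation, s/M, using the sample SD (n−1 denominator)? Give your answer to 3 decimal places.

0.199

n = 7, Σ = 5011, M = 715.8571
Σ(x−M)² = 122302.857; s = √(122302.857/6) = 142.7719
CV = 142.7719 / 715.8571 = 0.19944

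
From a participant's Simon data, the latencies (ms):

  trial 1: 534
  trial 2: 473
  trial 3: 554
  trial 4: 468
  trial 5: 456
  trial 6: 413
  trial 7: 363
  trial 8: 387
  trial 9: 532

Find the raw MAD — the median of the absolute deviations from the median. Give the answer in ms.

64 ms

Sorted: 363, 387, 413, 456, 468, 473, 532, 534, 554 → median = 468
|x − 468|: 66, 5, 86, 0, 12, 55, 105, 81, 64
Sorted deviations: 0, 5, 12, 55, 64, 66, 81, 86, 105 → MAD = 64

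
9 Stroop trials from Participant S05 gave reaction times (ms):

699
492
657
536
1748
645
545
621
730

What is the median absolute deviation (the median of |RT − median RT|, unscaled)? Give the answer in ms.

Sorted: 492, 536, 545, 621, 645, 657, 699, 730, 1748 → median = 645
|x − 645|: 54, 153, 12, 109, 1103, 0, 100, 24, 85
Sorted deviations: 0, 12, 24, 54, 85, 100, 109, 153, 1103 → MAD = 85

85 ms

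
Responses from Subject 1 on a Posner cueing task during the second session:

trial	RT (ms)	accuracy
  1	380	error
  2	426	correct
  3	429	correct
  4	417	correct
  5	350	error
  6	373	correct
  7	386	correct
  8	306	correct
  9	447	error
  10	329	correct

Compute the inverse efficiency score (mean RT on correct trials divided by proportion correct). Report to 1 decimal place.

Correct trials (n=7): 426, 429, 417, 373, 386, 306, 329
Mean correct RT = 2666/7 = 380.8571 ms
Proportion correct = 7/10
IES = 380.8571 / (7/10) = 544.082 ms

544.1 ms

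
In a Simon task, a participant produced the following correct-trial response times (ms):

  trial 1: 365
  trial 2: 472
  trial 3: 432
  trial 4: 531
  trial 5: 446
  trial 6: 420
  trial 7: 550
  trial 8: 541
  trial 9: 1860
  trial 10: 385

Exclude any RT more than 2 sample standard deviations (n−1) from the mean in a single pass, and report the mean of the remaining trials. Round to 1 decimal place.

460.2 ms

n = 10, ΣRT = 6002, M = 600.200
Σ(x−M)² = 1800515.60; s = √(1800515.60/9) = 447.278
Cutoffs: 600.200 ± 2·447.278 → [-294.4, 1494.8]
Outside: 1860 → excluded.
Retained (n=9): Σ = 4142, mean = 4142/9 = 460.222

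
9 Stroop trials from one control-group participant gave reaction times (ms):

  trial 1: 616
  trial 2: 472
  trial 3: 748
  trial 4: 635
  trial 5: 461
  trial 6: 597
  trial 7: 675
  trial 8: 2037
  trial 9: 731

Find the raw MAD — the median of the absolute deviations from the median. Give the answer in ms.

Sorted: 461, 472, 597, 616, 635, 675, 731, 748, 2037 → median = 635
|x − 635|: 19, 163, 113, 0, 174, 38, 40, 1402, 96
Sorted deviations: 0, 19, 38, 40, 96, 113, 163, 174, 1402 → MAD = 96

96 ms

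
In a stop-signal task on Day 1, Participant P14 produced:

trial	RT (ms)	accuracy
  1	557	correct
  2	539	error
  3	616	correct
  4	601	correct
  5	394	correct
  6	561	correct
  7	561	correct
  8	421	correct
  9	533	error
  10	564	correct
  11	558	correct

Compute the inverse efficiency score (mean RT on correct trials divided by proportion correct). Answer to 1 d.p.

656.3 ms

Correct trials (n=9): 557, 616, 601, 394, 561, 561, 421, 564, 558
Mean correct RT = 4833/9 = 537.0000 ms
Proportion correct = 9/11
IES = 537.0000 / (9/11) = 656.333 ms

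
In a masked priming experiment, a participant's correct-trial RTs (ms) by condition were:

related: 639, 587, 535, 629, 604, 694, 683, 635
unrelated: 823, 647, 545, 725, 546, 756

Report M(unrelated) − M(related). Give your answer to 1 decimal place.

M(related) = 5006/8 = 625.750
M(unrelated) = 4042/6 = 673.667
Difference = 673.667 − 625.750 = 47.917 ms

47.9 ms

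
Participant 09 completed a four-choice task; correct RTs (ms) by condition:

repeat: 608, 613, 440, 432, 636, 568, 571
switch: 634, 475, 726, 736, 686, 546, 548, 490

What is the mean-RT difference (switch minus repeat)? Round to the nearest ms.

53 ms

M(repeat) = 3868/7 = 552.571
M(switch) = 4841/8 = 605.125
Difference = 605.125 − 552.571 = 52.554 ms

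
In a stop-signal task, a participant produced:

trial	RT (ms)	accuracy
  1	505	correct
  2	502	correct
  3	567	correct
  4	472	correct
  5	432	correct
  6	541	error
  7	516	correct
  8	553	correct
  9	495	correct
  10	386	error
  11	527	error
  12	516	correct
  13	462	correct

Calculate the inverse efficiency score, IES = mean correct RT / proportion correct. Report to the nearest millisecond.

653 ms

Correct trials (n=10): 505, 502, 567, 472, 432, 516, 553, 495, 516, 462
Mean correct RT = 5020/10 = 502.0000 ms
Proportion correct = 10/13
IES = 502.0000 / (10/13) = 652.600 ms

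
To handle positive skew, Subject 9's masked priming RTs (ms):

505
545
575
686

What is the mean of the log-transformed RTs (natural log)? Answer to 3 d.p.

6.353

ln(RT): 6.2246, 6.3008, 6.3544, 6.5309
Σ ln(RT) = 25.4106
Mean = 25.4106/4 = 6.35265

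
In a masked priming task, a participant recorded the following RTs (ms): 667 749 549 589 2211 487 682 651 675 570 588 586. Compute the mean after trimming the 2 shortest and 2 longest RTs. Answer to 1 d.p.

Sorted: 487, 549, 570, 586, 588, 589, 651, 667, 675, 682, 749, 2211
Drop lowest 2 (487, 549) and highest 2 (749, 2211)
Remaining (n=8): Σ = 5008, mean = 5008/8 = 626.000

626.0 ms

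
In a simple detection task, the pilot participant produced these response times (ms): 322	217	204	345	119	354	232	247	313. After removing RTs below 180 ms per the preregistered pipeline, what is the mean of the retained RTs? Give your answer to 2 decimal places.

Excluded: 119
Retained (n=8): Σ = 2234
Mean = 2234/8 = 279.2500

279.25 ms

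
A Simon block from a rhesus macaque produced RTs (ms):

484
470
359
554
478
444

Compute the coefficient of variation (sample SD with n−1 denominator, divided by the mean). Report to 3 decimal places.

0.137

n = 6, Σ = 2789, M = 464.8333
Σ(x−M)² = 20152.833; s = √(20152.833/5) = 63.4867
CV = 63.4867 / 464.8333 = 0.13658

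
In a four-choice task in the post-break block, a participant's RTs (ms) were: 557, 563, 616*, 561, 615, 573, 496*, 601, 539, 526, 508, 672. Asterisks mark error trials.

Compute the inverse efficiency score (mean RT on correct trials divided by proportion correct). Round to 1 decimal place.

Correct trials (n=10): 557, 563, 561, 615, 573, 601, 539, 526, 508, 672
Mean correct RT = 5715/10 = 571.5000 ms
Proportion correct = 10/12
IES = 571.5000 / (10/12) = 685.800 ms

685.8 ms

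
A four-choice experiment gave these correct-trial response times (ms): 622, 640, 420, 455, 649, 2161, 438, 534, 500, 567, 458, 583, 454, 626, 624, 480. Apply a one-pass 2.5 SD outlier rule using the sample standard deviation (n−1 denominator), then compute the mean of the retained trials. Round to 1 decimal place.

n = 16, ΣRT = 10211, M = 638.188
Σ(x−M)² = 2570408.44; s = √(2570408.44/15) = 413.957
Cutoffs: 638.188 ± 2.5·413.957 → [-396.7, 1673.1]
Outside: 2161 → excluded.
Retained (n=15): Σ = 8050, mean = 8050/15 = 536.667

536.7 ms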